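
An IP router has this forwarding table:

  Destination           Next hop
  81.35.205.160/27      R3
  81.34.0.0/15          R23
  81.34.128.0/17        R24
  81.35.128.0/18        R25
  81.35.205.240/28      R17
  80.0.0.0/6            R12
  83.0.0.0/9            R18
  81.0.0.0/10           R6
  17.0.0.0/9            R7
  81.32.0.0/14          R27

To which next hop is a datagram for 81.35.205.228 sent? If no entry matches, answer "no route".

Routes whose prefix contains 81.35.205.228:
  80.0.0.0/6 (80.0.0.0 - 83.255.255.255) -> R12
  81.0.0.0/10 (81.0.0.0 - 81.63.255.255) -> R6
  81.32.0.0/14 (81.32.0.0 - 81.35.255.255) -> R27
  81.34.0.0/15 (81.34.0.0 - 81.35.255.255) -> R23
More-specific entries that do NOT match:
  81.35.205.240/28 (81.35.205.240 - 81.35.205.255) does not contain 81.35.205.228
  81.35.205.160/27 (81.35.205.160 - 81.35.205.191) does not contain 81.35.205.228
  81.35.128.0/18 (81.35.128.0 - 81.35.191.255) does not contain 81.35.205.228
  81.34.128.0/17 (81.34.128.0 - 81.34.255.255) does not contain 81.35.205.228
Longest matching prefix is /15 -> next hop R23.

R23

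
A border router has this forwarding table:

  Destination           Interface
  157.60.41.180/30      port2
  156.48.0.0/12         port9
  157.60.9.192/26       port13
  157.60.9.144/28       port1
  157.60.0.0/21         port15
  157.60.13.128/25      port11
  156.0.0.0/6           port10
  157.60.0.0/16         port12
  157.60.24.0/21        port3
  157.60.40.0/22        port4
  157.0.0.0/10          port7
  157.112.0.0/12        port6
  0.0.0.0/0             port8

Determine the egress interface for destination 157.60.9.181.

Routes whose prefix contains 157.60.9.181:
  0.0.0.0/0 (default, matches everything) -> port8
  156.0.0.0/6 (156.0.0.0 - 159.255.255.255) -> port10
  157.0.0.0/10 (157.0.0.0 - 157.63.255.255) -> port7
  157.60.0.0/16 (157.60.0.0 - 157.60.255.255) -> port12
More-specific entries that do NOT match:
  157.60.41.180/30 (157.60.41.180 - 157.60.41.183) does not contain 157.60.9.181
  157.60.9.144/28 (157.60.9.144 - 157.60.9.159) does not contain 157.60.9.181
  157.60.9.192/26 (157.60.9.192 - 157.60.9.255) does not contain 157.60.9.181
  157.60.13.128/25 (157.60.13.128 - 157.60.13.255) does not contain 157.60.9.181
  157.60.40.0/22 (157.60.40.0 - 157.60.43.255) does not contain 157.60.9.181
  157.60.0.0/21 (157.60.0.0 - 157.60.7.255) does not contain 157.60.9.181
  157.60.24.0/21 (157.60.24.0 - 157.60.31.255) does not contain 157.60.9.181
Longest matching prefix is /16 -> interface port12.

port12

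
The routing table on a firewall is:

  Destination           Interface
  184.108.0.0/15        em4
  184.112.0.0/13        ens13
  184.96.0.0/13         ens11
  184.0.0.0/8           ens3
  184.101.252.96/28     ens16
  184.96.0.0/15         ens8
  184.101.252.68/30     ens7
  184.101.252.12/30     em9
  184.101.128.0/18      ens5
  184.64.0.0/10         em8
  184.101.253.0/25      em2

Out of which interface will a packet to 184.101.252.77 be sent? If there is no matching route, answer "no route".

Routes whose prefix contains 184.101.252.77:
  184.0.0.0/8 (184.0.0.0 - 184.255.255.255) -> ens3
  184.64.0.0/10 (184.64.0.0 - 184.127.255.255) -> em8
  184.96.0.0/13 (184.96.0.0 - 184.103.255.255) -> ens11
More-specific entries that do NOT match:
  184.101.252.68/30 (184.101.252.68 - 184.101.252.71) does not contain 184.101.252.77
  184.101.252.12/30 (184.101.252.12 - 184.101.252.15) does not contain 184.101.252.77
  184.101.252.96/28 (184.101.252.96 - 184.101.252.111) does not contain 184.101.252.77
  184.101.253.0/25 (184.101.253.0 - 184.101.253.127) does not contain 184.101.252.77
  184.101.128.0/18 (184.101.128.0 - 184.101.191.255) does not contain 184.101.252.77
  184.108.0.0/15 (184.108.0.0 - 184.109.255.255) does not contain 184.101.252.77
  184.96.0.0/15 (184.96.0.0 - 184.97.255.255) does not contain 184.101.252.77
Longest matching prefix is /13 -> interface ens11.

ens11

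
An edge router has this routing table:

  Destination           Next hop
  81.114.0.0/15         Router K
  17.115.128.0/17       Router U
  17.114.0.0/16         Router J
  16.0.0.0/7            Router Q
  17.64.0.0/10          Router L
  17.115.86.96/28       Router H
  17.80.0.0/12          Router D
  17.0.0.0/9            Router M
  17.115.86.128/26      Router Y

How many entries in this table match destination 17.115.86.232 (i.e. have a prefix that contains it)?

Prefixes containing 17.115.86.232:
  16.0.0.0/7 (16.0.0.0 - 17.255.255.255)
  17.0.0.0/9 (17.0.0.0 - 17.127.255.255)
  17.64.0.0/10 (17.64.0.0 - 17.127.255.255)
Total matching entries: 3.

3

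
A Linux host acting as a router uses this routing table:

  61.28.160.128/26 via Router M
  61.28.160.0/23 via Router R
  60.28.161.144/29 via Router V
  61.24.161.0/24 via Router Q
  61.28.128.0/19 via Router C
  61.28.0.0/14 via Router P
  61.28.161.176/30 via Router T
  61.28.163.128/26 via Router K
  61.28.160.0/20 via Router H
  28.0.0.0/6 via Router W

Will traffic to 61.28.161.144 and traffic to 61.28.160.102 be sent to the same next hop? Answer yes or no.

yes

61.28.161.144: longest match 61.28.160.0/23 -> Router R
61.28.160.102: longest match 61.28.160.0/23 -> Router R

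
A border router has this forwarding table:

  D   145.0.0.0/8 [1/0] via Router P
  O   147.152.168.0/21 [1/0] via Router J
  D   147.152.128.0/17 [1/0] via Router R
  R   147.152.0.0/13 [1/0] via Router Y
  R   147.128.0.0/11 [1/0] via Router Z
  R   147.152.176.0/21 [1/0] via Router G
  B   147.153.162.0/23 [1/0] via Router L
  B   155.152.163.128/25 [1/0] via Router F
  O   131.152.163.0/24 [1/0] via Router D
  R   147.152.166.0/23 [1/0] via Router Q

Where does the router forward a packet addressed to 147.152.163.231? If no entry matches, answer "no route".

Router R

Routes whose prefix contains 147.152.163.231:
  147.128.0.0/11 (147.128.0.0 - 147.159.255.255) -> Router Z
  147.152.0.0/13 (147.152.0.0 - 147.159.255.255) -> Router Y
  147.152.128.0/17 (147.152.128.0 - 147.152.255.255) -> Router R
More-specific entries that do NOT match:
  155.152.163.128/25 (155.152.163.128 - 155.152.163.255) does not contain 147.152.163.231
  131.152.163.0/24 (131.152.163.0 - 131.152.163.255) does not contain 147.152.163.231
  147.153.162.0/23 (147.153.162.0 - 147.153.163.255) does not contain 147.152.163.231
  147.152.166.0/23 (147.152.166.0 - 147.152.167.255) does not contain 147.152.163.231
  147.152.168.0/21 (147.152.168.0 - 147.152.175.255) does not contain 147.152.163.231
  147.152.176.0/21 (147.152.176.0 - 147.152.183.255) does not contain 147.152.163.231
Longest matching prefix is /17 -> next hop Router R.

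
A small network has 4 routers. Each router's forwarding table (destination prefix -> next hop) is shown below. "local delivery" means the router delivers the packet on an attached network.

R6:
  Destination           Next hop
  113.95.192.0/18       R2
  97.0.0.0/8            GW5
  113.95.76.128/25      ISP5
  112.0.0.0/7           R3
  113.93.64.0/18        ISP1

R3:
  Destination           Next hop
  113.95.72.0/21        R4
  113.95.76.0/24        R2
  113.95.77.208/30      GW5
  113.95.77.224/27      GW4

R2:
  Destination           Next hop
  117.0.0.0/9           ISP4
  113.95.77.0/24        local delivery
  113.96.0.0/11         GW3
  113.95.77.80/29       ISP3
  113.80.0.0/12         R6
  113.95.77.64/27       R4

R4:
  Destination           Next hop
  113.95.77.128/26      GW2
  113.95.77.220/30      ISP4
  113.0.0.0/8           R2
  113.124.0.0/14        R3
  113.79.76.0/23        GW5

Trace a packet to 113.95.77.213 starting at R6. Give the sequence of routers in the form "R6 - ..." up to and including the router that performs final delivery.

R6 - R3 - R4 - R2

At R6: longest match for 113.95.77.213 is 112.0.0.0/7 -> R3
At R3: longest match for 113.95.77.213 is 113.95.72.0/21 -> R4
At R4: longest match for 113.95.77.213 is 113.0.0.0/8 -> R2
At R2: longest match for 113.95.77.213 is 113.95.77.0/24 -> local delivery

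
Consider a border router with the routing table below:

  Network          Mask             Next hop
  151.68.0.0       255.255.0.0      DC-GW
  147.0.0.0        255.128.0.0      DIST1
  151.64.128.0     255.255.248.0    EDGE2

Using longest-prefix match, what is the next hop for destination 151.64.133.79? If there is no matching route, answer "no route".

EDGE2

Routes whose prefix contains 151.64.133.79:
  151.64.128.0/21 (151.64.128.0 - 151.64.135.255) -> EDGE2
Longest matching prefix is /21 -> next hop EDGE2.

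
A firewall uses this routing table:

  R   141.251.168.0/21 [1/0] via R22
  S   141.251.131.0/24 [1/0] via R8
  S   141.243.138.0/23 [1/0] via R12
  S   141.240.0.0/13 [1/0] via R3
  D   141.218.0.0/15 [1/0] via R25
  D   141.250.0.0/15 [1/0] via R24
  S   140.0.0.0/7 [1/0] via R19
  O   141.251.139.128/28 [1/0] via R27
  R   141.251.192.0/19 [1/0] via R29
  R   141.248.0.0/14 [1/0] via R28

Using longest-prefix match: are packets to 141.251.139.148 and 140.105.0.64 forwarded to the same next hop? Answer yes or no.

no

141.251.139.148: longest match 141.250.0.0/15 -> R24
140.105.0.64: longest match 140.0.0.0/7 -> R19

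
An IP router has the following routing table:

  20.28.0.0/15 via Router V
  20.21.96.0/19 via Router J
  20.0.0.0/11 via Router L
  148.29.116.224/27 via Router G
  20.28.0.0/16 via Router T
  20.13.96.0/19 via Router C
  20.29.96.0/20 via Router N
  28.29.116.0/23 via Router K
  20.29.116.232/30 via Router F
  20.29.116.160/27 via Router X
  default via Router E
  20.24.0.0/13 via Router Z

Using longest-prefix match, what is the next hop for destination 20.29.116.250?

Router V

Routes whose prefix contains 20.29.116.250:
  0.0.0.0/0 (default, matches everything) -> Router E
  20.0.0.0/11 (20.0.0.0 - 20.31.255.255) -> Router L
  20.24.0.0/13 (20.24.0.0 - 20.31.255.255) -> Router Z
  20.28.0.0/15 (20.28.0.0 - 20.29.255.255) -> Router V
More-specific entries that do NOT match:
  20.29.116.232/30 (20.29.116.232 - 20.29.116.235) does not contain 20.29.116.250
  148.29.116.224/27 (148.29.116.224 - 148.29.116.255) does not contain 20.29.116.250
  20.29.116.160/27 (20.29.116.160 - 20.29.116.191) does not contain 20.29.116.250
  28.29.116.0/23 (28.29.116.0 - 28.29.117.255) does not contain 20.29.116.250
  20.29.96.0/20 (20.29.96.0 - 20.29.111.255) does not contain 20.29.116.250
  20.21.96.0/19 (20.21.96.0 - 20.21.127.255) does not contain 20.29.116.250
  20.13.96.0/19 (20.13.96.0 - 20.13.127.255) does not contain 20.29.116.250
  20.28.0.0/16 (20.28.0.0 - 20.28.255.255) does not contain 20.29.116.250
Longest matching prefix is /15 -> next hop Router V.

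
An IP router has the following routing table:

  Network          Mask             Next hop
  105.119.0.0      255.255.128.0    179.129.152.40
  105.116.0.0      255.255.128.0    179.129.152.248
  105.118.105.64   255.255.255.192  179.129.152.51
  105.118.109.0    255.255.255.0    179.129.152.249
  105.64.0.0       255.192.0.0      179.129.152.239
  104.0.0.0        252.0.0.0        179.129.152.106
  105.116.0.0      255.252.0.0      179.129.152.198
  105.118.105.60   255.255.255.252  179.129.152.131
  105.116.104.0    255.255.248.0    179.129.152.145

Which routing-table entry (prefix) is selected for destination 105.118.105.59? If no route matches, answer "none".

105.116.0.0/14

Entries matching 105.118.105.59:
  104.0.0.0/6 (104.0.0.0 - 107.255.255.255)
  105.64.0.0/10 (105.64.0.0 - 105.127.255.255)
  105.116.0.0/14 (105.116.0.0 - 105.119.255.255)
Most specific is 105.116.0.0/14.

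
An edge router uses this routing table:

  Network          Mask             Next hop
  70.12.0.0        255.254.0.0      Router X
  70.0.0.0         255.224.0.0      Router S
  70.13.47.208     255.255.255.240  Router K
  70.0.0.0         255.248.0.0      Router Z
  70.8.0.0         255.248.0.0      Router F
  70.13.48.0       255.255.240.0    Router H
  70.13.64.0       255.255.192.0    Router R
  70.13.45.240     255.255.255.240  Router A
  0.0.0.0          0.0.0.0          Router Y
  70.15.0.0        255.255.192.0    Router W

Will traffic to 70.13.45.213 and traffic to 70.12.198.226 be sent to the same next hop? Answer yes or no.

yes

70.13.45.213: longest match 70.12.0.0/15 -> Router X
70.12.198.226: longest match 70.12.0.0/15 -> Router X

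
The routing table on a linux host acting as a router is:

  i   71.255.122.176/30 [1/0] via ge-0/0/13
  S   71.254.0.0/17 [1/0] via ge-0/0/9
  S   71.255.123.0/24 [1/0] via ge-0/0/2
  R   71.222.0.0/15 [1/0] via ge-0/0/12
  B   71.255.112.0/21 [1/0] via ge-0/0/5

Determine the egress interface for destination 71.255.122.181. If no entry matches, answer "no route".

no route

No entry's prefix contains 71.255.122.181; there is no default route.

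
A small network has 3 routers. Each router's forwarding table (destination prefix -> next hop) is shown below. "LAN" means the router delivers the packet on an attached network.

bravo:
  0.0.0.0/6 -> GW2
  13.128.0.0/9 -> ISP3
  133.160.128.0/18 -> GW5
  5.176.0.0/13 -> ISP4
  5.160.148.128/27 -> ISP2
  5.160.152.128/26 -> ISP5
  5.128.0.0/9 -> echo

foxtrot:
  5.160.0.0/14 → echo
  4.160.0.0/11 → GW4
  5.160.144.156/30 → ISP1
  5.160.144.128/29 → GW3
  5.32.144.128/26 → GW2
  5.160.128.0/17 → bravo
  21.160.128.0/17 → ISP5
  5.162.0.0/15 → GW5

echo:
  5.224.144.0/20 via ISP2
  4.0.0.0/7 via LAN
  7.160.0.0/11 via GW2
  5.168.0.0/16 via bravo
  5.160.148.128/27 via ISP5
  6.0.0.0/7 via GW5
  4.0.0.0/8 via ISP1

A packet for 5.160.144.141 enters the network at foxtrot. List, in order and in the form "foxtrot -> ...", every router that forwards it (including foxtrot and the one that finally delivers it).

At foxtrot: longest match for 5.160.144.141 is 5.160.128.0/17 -> bravo
At bravo: longest match for 5.160.144.141 is 5.128.0.0/9 -> echo
At echo: longest match for 5.160.144.141 is 4.0.0.0/7 -> LAN

foxtrot -> bravo -> echo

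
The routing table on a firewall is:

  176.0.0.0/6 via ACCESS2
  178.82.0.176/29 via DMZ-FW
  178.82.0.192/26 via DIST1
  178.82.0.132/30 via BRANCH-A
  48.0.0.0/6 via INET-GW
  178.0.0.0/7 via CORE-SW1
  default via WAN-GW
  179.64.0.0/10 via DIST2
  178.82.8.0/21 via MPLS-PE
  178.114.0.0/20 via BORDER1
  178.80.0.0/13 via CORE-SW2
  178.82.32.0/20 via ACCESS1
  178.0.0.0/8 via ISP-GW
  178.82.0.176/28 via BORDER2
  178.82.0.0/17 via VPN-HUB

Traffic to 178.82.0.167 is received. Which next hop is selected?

VPN-HUB

Routes whose prefix contains 178.82.0.167:
  0.0.0.0/0 (default, matches everything) -> WAN-GW
  176.0.0.0/6 (176.0.0.0 - 179.255.255.255) -> ACCESS2
  178.0.0.0/7 (178.0.0.0 - 179.255.255.255) -> CORE-SW1
  178.0.0.0/8 (178.0.0.0 - 178.255.255.255) -> ISP-GW
  178.80.0.0/13 (178.80.0.0 - 178.87.255.255) -> CORE-SW2
  178.82.0.0/17 (178.82.0.0 - 178.82.127.255) -> VPN-HUB
More-specific entries that do NOT match:
  178.82.0.132/30 (178.82.0.132 - 178.82.0.135) does not contain 178.82.0.167
  178.82.0.176/29 (178.82.0.176 - 178.82.0.183) does not contain 178.82.0.167
  178.82.0.176/28 (178.82.0.176 - 178.82.0.191) does not contain 178.82.0.167
  178.82.0.192/26 (178.82.0.192 - 178.82.0.255) does not contain 178.82.0.167
  178.82.8.0/21 (178.82.8.0 - 178.82.15.255) does not contain 178.82.0.167
  178.114.0.0/20 (178.114.0.0 - 178.114.15.255) does not contain 178.82.0.167
  178.82.32.0/20 (178.82.32.0 - 178.82.47.255) does not contain 178.82.0.167
Longest matching prefix is /17 -> next hop VPN-HUB.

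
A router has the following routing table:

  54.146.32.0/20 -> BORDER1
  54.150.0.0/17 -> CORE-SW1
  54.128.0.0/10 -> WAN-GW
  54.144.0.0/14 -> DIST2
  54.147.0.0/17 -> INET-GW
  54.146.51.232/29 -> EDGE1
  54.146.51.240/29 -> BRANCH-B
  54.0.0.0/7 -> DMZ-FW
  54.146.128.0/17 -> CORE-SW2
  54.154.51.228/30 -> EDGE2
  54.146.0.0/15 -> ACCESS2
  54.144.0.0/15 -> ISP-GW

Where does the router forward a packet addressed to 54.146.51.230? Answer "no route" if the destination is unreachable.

Routes whose prefix contains 54.146.51.230:
  54.0.0.0/7 (54.0.0.0 - 55.255.255.255) -> DMZ-FW
  54.128.0.0/10 (54.128.0.0 - 54.191.255.255) -> WAN-GW
  54.144.0.0/14 (54.144.0.0 - 54.147.255.255) -> DIST2
  54.146.0.0/15 (54.146.0.0 - 54.147.255.255) -> ACCESS2
More-specific entries that do NOT match:
  54.154.51.228/30 (54.154.51.228 - 54.154.51.231) does not contain 54.146.51.230
  54.146.51.232/29 (54.146.51.232 - 54.146.51.239) does not contain 54.146.51.230
  54.146.51.240/29 (54.146.51.240 - 54.146.51.247) does not contain 54.146.51.230
  54.146.32.0/20 (54.146.32.0 - 54.146.47.255) does not contain 54.146.51.230
  54.150.0.0/17 (54.150.0.0 - 54.150.127.255) does not contain 54.146.51.230
  54.147.0.0/17 (54.147.0.0 - 54.147.127.255) does not contain 54.146.51.230
  54.146.128.0/17 (54.146.128.0 - 54.146.255.255) does not contain 54.146.51.230
Longest matching prefix is /15 -> next hop ACCESS2.

ACCESS2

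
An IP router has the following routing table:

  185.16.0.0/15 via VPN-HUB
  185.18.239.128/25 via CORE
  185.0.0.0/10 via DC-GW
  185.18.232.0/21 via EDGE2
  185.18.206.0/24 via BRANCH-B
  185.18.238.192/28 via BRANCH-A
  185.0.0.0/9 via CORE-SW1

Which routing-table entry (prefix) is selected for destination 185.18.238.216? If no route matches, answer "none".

185.18.232.0/21

Entries matching 185.18.238.216:
  185.0.0.0/9 (185.0.0.0 - 185.127.255.255)
  185.0.0.0/10 (185.0.0.0 - 185.63.255.255)
  185.18.232.0/21 (185.18.232.0 - 185.18.239.255)
Most specific is 185.18.232.0/21.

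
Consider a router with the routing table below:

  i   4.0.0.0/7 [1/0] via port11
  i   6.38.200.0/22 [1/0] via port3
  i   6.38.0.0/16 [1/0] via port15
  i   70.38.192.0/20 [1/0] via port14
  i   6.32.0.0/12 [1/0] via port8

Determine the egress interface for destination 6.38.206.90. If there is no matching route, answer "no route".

port15

Routes whose prefix contains 6.38.206.90:
  6.32.0.0/12 (6.32.0.0 - 6.47.255.255) -> port8
  6.38.0.0/16 (6.38.0.0 - 6.38.255.255) -> port15
More-specific entries that do NOT match:
  6.38.200.0/22 (6.38.200.0 - 6.38.203.255) does not contain 6.38.206.90
  70.38.192.0/20 (70.38.192.0 - 70.38.207.255) does not contain 6.38.206.90
Longest matching prefix is /16 -> interface port15.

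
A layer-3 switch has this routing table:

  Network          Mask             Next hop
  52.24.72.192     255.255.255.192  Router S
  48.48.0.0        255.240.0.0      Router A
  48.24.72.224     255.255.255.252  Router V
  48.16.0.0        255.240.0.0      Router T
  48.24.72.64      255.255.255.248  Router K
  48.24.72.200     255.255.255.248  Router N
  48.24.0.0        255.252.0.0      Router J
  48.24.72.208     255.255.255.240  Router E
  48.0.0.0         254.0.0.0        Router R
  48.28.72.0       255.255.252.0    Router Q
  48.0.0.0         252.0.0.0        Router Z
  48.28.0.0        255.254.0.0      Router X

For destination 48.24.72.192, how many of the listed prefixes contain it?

Prefixes containing 48.24.72.192:
  48.0.0.0/6 (48.0.0.0 - 51.255.255.255)
  48.0.0.0/7 (48.0.0.0 - 49.255.255.255)
  48.16.0.0/12 (48.16.0.0 - 48.31.255.255)
  48.24.0.0/14 (48.24.0.0 - 48.27.255.255)
Total matching entries: 4.

4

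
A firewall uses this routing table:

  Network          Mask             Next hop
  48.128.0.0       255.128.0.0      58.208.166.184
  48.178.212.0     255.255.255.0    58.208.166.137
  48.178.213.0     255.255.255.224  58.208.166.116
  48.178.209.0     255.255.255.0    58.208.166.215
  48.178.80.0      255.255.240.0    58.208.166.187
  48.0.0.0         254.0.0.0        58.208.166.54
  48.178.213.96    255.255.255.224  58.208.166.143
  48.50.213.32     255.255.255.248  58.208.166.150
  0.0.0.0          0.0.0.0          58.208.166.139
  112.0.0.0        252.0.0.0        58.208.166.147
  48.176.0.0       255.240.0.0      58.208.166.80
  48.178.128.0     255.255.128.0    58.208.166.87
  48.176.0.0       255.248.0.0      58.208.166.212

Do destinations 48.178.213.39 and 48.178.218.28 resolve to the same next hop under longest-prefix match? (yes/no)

48.178.213.39: longest match 48.178.128.0/17 -> 58.208.166.87
48.178.218.28: longest match 48.178.128.0/17 -> 58.208.166.87

yes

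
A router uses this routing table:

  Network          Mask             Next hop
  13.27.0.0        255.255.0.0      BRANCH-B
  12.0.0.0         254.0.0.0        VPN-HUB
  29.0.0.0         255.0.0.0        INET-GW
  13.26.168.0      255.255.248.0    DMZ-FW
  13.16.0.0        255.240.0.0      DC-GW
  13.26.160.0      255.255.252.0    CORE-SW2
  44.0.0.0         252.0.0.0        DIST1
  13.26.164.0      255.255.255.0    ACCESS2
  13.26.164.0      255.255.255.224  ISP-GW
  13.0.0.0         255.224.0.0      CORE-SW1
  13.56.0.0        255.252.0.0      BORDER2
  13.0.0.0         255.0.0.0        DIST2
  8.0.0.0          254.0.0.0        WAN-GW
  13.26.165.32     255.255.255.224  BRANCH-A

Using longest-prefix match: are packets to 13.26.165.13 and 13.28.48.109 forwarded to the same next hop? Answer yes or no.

yes

13.26.165.13: longest match 13.16.0.0/12 -> DC-GW
13.28.48.109: longest match 13.16.0.0/12 -> DC-GW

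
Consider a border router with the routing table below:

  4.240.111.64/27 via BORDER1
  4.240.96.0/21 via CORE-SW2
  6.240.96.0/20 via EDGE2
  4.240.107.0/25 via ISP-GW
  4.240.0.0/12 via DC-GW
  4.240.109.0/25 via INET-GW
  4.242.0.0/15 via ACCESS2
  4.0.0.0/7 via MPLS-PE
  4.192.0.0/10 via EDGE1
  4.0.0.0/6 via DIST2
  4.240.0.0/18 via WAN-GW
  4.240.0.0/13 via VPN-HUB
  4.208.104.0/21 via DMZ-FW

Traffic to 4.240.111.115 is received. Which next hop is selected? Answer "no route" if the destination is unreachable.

VPN-HUB

Routes whose prefix contains 4.240.111.115:
  4.0.0.0/6 (4.0.0.0 - 7.255.255.255) -> DIST2
  4.0.0.0/7 (4.0.0.0 - 5.255.255.255) -> MPLS-PE
  4.192.0.0/10 (4.192.0.0 - 4.255.255.255) -> EDGE1
  4.240.0.0/12 (4.240.0.0 - 4.255.255.255) -> DC-GW
  4.240.0.0/13 (4.240.0.0 - 4.247.255.255) -> VPN-HUB
More-specific entries that do NOT match:
  4.240.111.64/27 (4.240.111.64 - 4.240.111.95) does not contain 4.240.111.115
  4.240.107.0/25 (4.240.107.0 - 4.240.107.127) does not contain 4.240.111.115
  4.240.109.0/25 (4.240.109.0 - 4.240.109.127) does not contain 4.240.111.115
  4.240.96.0/21 (4.240.96.0 - 4.240.103.255) does not contain 4.240.111.115
  4.208.104.0/21 (4.208.104.0 - 4.208.111.255) does not contain 4.240.111.115
  6.240.96.0/20 (6.240.96.0 - 6.240.111.255) does not contain 4.240.111.115
  4.240.0.0/18 (4.240.0.0 - 4.240.63.255) does not contain 4.240.111.115
  4.242.0.0/15 (4.242.0.0 - 4.243.255.255) does not contain 4.240.111.115
Longest matching prefix is /13 -> next hop VPN-HUB.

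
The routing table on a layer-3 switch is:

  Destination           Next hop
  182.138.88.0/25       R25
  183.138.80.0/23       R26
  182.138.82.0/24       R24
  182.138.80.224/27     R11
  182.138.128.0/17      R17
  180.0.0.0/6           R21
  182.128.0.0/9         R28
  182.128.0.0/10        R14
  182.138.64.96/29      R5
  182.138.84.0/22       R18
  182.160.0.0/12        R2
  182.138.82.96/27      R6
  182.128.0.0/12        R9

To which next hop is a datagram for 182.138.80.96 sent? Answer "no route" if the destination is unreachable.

R9

Routes whose prefix contains 182.138.80.96:
  180.0.0.0/6 (180.0.0.0 - 183.255.255.255) -> R21
  182.128.0.0/9 (182.128.0.0 - 182.255.255.255) -> R28
  182.128.0.0/10 (182.128.0.0 - 182.191.255.255) -> R14
  182.128.0.0/12 (182.128.0.0 - 182.143.255.255) -> R9
More-specific entries that do NOT match:
  182.138.64.96/29 (182.138.64.96 - 182.138.64.103) does not contain 182.138.80.96
  182.138.80.224/27 (182.138.80.224 - 182.138.80.255) does not contain 182.138.80.96
  182.138.82.96/27 (182.138.82.96 - 182.138.82.127) does not contain 182.138.80.96
  182.138.88.0/25 (182.138.88.0 - 182.138.88.127) does not contain 182.138.80.96
  182.138.82.0/24 (182.138.82.0 - 182.138.82.255) does not contain 182.138.80.96
  183.138.80.0/23 (183.138.80.0 - 183.138.81.255) does not contain 182.138.80.96
  182.138.84.0/22 (182.138.84.0 - 182.138.87.255) does not contain 182.138.80.96
  182.138.128.0/17 (182.138.128.0 - 182.138.255.255) does not contain 182.138.80.96
Longest matching prefix is /12 -> next hop R9.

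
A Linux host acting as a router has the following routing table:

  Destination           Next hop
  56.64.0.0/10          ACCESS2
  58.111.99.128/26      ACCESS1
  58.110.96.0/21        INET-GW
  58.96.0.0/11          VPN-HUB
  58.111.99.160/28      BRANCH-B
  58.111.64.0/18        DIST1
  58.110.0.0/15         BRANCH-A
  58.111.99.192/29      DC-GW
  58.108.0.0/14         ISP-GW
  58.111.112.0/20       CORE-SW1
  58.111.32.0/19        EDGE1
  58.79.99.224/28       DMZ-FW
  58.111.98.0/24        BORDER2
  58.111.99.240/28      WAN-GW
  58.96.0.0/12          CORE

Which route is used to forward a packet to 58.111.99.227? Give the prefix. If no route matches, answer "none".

58.111.64.0/18

Entries matching 58.111.99.227:
  58.96.0.0/11 (58.96.0.0 - 58.127.255.255)
  58.96.0.0/12 (58.96.0.0 - 58.111.255.255)
  58.108.0.0/14 (58.108.0.0 - 58.111.255.255)
  58.110.0.0/15 (58.110.0.0 - 58.111.255.255)
  58.111.64.0/18 (58.111.64.0 - 58.111.127.255)
Most specific is 58.111.64.0/18.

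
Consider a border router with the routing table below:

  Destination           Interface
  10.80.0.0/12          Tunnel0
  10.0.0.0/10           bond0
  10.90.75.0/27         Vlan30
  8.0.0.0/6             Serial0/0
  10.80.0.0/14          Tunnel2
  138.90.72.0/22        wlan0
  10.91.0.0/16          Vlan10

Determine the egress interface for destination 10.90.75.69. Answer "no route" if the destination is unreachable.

Routes whose prefix contains 10.90.75.69:
  8.0.0.0/6 (8.0.0.0 - 11.255.255.255) -> Serial0/0
  10.80.0.0/12 (10.80.0.0 - 10.95.255.255) -> Tunnel0
More-specific entries that do NOT match:
  10.90.75.0/27 (10.90.75.0 - 10.90.75.31) does not contain 10.90.75.69
  138.90.72.0/22 (138.90.72.0 - 138.90.75.255) does not contain 10.90.75.69
  10.91.0.0/16 (10.91.0.0 - 10.91.255.255) does not contain 10.90.75.69
  10.80.0.0/14 (10.80.0.0 - 10.83.255.255) does not contain 10.90.75.69
Longest matching prefix is /12 -> interface Tunnel0.

Tunnel0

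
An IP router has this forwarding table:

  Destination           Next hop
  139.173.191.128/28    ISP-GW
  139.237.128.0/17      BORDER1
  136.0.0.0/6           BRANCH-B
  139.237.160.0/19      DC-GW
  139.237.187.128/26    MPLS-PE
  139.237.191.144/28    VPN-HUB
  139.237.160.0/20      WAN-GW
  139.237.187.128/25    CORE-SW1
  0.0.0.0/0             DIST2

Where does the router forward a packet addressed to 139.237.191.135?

Routes whose prefix contains 139.237.191.135:
  0.0.0.0/0 (default, matches everything) -> DIST2
  136.0.0.0/6 (136.0.0.0 - 139.255.255.255) -> BRANCH-B
  139.237.128.0/17 (139.237.128.0 - 139.237.255.255) -> BORDER1
  139.237.160.0/19 (139.237.160.0 - 139.237.191.255) -> DC-GW
More-specific entries that do NOT match:
  139.173.191.128/28 (139.173.191.128 - 139.173.191.143) does not contain 139.237.191.135
  139.237.191.144/28 (139.237.191.144 - 139.237.191.159) does not contain 139.237.191.135
  139.237.187.128/26 (139.237.187.128 - 139.237.187.191) does not contain 139.237.191.135
  139.237.187.128/25 (139.237.187.128 - 139.237.187.255) does not contain 139.237.191.135
  139.237.160.0/20 (139.237.160.0 - 139.237.175.255) does not contain 139.237.191.135
Longest matching prefix is /19 -> next hop DC-GW.

DC-GW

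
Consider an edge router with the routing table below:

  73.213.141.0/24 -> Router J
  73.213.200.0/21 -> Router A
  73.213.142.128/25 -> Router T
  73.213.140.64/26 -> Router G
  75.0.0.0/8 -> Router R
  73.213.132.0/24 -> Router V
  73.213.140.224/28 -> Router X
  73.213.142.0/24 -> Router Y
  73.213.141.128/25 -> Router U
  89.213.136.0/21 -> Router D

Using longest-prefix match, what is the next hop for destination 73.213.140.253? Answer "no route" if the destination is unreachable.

no route

No entry's prefix contains 73.213.140.253; there is no default route.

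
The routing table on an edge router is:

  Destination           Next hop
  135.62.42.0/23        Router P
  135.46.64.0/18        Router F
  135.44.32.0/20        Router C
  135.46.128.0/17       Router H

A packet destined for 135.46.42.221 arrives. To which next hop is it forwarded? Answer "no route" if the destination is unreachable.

No entry's prefix contains 135.46.42.221; there is no default route.

no route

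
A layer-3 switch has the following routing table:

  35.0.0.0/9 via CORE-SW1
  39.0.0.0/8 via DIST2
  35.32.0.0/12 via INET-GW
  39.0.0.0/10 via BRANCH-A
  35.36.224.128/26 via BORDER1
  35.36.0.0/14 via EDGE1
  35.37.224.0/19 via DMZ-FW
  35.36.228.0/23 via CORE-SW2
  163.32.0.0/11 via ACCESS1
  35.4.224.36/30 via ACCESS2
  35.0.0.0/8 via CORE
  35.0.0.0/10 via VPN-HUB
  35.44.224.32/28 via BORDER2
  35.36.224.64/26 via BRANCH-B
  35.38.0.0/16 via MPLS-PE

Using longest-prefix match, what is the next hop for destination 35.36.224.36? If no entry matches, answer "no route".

Routes whose prefix contains 35.36.224.36:
  35.0.0.0/8 (35.0.0.0 - 35.255.255.255) -> CORE
  35.0.0.0/9 (35.0.0.0 - 35.127.255.255) -> CORE-SW1
  35.0.0.0/10 (35.0.0.0 - 35.63.255.255) -> VPN-HUB
  35.32.0.0/12 (35.32.0.0 - 35.47.255.255) -> INET-GW
  35.36.0.0/14 (35.36.0.0 - 35.39.255.255) -> EDGE1
More-specific entries that do NOT match:
  35.4.224.36/30 (35.4.224.36 - 35.4.224.39) does not contain 35.36.224.36
  35.44.224.32/28 (35.44.224.32 - 35.44.224.47) does not contain 35.36.224.36
  35.36.224.128/26 (35.36.224.128 - 35.36.224.191) does not contain 35.36.224.36
  35.36.224.64/26 (35.36.224.64 - 35.36.224.127) does not contain 35.36.224.36
  35.36.228.0/23 (35.36.228.0 - 35.36.229.255) does not contain 35.36.224.36
  35.37.224.0/19 (35.37.224.0 - 35.37.255.255) does not contain 35.36.224.36
  35.38.0.0/16 (35.38.0.0 - 35.38.255.255) does not contain 35.36.224.36
Longest matching prefix is /14 -> next hop EDGE1.

EDGE1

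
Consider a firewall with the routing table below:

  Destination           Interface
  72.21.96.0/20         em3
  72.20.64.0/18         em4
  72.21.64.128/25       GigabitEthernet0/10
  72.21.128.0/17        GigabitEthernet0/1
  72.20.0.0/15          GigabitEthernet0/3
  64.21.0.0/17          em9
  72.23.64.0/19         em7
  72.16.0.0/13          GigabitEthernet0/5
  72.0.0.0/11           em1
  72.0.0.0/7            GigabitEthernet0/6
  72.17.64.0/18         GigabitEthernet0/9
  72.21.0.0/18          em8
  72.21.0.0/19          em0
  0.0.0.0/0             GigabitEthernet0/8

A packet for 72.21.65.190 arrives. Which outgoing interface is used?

Routes whose prefix contains 72.21.65.190:
  0.0.0.0/0 (default, matches everything) -> GigabitEthernet0/8
  72.0.0.0/7 (72.0.0.0 - 73.255.255.255) -> GigabitEthernet0/6
  72.0.0.0/11 (72.0.0.0 - 72.31.255.255) -> em1
  72.16.0.0/13 (72.16.0.0 - 72.23.255.255) -> GigabitEthernet0/5
  72.20.0.0/15 (72.20.0.0 - 72.21.255.255) -> GigabitEthernet0/3
More-specific entries that do NOT match:
  72.21.64.128/25 (72.21.64.128 - 72.21.64.255) does not contain 72.21.65.190
  72.21.96.0/20 (72.21.96.0 - 72.21.111.255) does not contain 72.21.65.190
  72.23.64.0/19 (72.23.64.0 - 72.23.95.255) does not contain 72.21.65.190
  72.21.0.0/19 (72.21.0.0 - 72.21.31.255) does not contain 72.21.65.190
  72.20.64.0/18 (72.20.64.0 - 72.20.127.255) does not contain 72.21.65.190
  72.17.64.0/18 (72.17.64.0 - 72.17.127.255) does not contain 72.21.65.190
  72.21.0.0/18 (72.21.0.0 - 72.21.63.255) does not contain 72.21.65.190
  72.21.128.0/17 (72.21.128.0 - 72.21.255.255) does not contain 72.21.65.190
  64.21.0.0/17 (64.21.0.0 - 64.21.127.255) does not contain 72.21.65.190
Longest matching prefix is /15 -> interface GigabitEthernet0/3.

GigabitEthernet0/3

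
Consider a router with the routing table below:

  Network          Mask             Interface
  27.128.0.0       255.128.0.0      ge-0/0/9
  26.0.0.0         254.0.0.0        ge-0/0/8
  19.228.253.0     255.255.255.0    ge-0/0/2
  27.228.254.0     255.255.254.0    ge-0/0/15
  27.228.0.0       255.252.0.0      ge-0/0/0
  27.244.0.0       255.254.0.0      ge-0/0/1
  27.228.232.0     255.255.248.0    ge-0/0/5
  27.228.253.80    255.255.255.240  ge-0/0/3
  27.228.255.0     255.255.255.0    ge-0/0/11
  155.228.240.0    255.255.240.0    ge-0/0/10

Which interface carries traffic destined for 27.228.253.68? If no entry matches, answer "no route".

ge-0/0/0

Routes whose prefix contains 27.228.253.68:
  26.0.0.0/7 (26.0.0.0 - 27.255.255.255) -> ge-0/0/8
  27.128.0.0/9 (27.128.0.0 - 27.255.255.255) -> ge-0/0/9
  27.228.0.0/14 (27.228.0.0 - 27.231.255.255) -> ge-0/0/0
More-specific entries that do NOT match:
  27.228.253.80/28 (27.228.253.80 - 27.228.253.95) does not contain 27.228.253.68
  19.228.253.0/24 (19.228.253.0 - 19.228.253.255) does not contain 27.228.253.68
  27.228.255.0/24 (27.228.255.0 - 27.228.255.255) does not contain 27.228.253.68
  27.228.254.0/23 (27.228.254.0 - 27.228.255.255) does not contain 27.228.253.68
  27.228.232.0/21 (27.228.232.0 - 27.228.239.255) does not contain 27.228.253.68
  155.228.240.0/20 (155.228.240.0 - 155.228.255.255) does not contain 27.228.253.68
  27.244.0.0/15 (27.244.0.0 - 27.245.255.255) does not contain 27.228.253.68
Longest matching prefix is /14 -> interface ge-0/0/0.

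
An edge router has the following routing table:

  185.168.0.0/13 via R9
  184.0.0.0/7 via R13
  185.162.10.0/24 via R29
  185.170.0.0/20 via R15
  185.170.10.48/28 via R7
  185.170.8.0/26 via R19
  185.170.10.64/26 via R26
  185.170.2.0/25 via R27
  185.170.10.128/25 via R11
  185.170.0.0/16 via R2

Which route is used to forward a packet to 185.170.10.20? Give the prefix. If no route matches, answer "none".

Entries matching 185.170.10.20:
  184.0.0.0/7 (184.0.0.0 - 185.255.255.255)
  185.168.0.0/13 (185.168.0.0 - 185.175.255.255)
  185.170.0.0/16 (185.170.0.0 - 185.170.255.255)
  185.170.0.0/20 (185.170.0.0 - 185.170.15.255)
Most specific is 185.170.0.0/20.

185.170.0.0/20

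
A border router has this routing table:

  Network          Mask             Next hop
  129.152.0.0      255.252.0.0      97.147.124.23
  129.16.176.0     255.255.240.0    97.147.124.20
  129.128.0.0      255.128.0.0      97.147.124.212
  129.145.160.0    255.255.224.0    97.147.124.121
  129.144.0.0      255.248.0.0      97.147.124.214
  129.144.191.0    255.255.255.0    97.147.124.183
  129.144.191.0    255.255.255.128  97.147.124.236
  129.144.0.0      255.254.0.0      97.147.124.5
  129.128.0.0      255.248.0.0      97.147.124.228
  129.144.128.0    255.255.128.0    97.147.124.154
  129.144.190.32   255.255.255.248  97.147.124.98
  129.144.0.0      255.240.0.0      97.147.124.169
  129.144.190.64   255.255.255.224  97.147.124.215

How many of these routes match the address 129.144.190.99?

Prefixes containing 129.144.190.99:
  129.128.0.0/9 (129.128.0.0 - 129.255.255.255)
  129.144.0.0/12 (129.144.0.0 - 129.159.255.255)
  129.144.0.0/13 (129.144.0.0 - 129.151.255.255)
  129.144.0.0/15 (129.144.0.0 - 129.145.255.255)
  129.144.128.0/17 (129.144.128.0 - 129.144.255.255)
Total matching entries: 5.

5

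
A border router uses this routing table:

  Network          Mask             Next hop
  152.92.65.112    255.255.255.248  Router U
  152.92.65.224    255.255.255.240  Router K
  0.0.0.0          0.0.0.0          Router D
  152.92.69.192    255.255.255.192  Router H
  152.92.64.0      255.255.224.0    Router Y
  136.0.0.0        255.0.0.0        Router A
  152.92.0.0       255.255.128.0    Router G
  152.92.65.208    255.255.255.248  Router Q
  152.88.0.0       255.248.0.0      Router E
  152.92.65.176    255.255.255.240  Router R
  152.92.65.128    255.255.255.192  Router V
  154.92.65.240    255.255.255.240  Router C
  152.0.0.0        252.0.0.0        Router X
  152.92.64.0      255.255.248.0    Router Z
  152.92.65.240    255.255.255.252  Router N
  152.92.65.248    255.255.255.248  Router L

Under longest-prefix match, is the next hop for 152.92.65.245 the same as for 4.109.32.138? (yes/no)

152.92.65.245: longest match 152.92.64.0/21 -> Router Z
4.109.32.138: longest match 0.0.0.0/0 -> Router D

no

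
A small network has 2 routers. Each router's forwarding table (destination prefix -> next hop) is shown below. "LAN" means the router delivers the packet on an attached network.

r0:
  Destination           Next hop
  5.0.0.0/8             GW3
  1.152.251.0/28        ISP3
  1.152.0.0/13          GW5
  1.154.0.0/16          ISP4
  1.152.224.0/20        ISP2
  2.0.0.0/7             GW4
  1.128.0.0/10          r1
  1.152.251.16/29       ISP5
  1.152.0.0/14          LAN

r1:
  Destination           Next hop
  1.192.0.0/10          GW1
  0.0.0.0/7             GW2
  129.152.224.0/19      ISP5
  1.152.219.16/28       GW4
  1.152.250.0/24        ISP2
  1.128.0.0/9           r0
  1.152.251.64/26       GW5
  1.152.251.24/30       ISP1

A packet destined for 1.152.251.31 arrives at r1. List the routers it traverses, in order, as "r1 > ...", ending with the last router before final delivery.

At r1: longest match for 1.152.251.31 is 1.128.0.0/9 -> r0
At r0: longest match for 1.152.251.31 is 1.152.0.0/14 -> LAN

r1 > r0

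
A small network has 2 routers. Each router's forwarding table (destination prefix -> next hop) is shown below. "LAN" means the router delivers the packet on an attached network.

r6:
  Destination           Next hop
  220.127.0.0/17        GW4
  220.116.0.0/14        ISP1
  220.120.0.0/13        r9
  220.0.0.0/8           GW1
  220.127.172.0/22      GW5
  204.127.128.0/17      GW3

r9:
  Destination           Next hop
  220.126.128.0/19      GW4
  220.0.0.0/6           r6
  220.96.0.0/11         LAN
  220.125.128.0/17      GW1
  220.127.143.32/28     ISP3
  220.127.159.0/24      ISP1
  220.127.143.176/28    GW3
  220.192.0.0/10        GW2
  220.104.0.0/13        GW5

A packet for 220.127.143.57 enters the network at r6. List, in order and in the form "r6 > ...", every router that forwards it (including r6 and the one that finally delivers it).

r6 > r9

At r6: longest match for 220.127.143.57 is 220.120.0.0/13 -> r9
At r9: longest match for 220.127.143.57 is 220.96.0.0/11 -> LAN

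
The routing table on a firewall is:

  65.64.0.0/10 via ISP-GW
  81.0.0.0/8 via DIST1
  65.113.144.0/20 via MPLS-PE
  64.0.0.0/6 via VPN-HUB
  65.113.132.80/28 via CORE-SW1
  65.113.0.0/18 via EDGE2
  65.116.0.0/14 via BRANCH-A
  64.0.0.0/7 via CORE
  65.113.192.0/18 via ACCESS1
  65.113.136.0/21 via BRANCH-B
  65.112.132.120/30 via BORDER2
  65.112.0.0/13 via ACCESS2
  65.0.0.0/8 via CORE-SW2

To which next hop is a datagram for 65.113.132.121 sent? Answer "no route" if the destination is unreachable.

ACCESS2

Routes whose prefix contains 65.113.132.121:
  64.0.0.0/6 (64.0.0.0 - 67.255.255.255) -> VPN-HUB
  64.0.0.0/7 (64.0.0.0 - 65.255.255.255) -> CORE
  65.0.0.0/8 (65.0.0.0 - 65.255.255.255) -> CORE-SW2
  65.64.0.0/10 (65.64.0.0 - 65.127.255.255) -> ISP-GW
  65.112.0.0/13 (65.112.0.0 - 65.119.255.255) -> ACCESS2
More-specific entries that do NOT match:
  65.112.132.120/30 (65.112.132.120 - 65.112.132.123) does not contain 65.113.132.121
  65.113.132.80/28 (65.113.132.80 - 65.113.132.95) does not contain 65.113.132.121
  65.113.136.0/21 (65.113.136.0 - 65.113.143.255) does not contain 65.113.132.121
  65.113.144.0/20 (65.113.144.0 - 65.113.159.255) does not contain 65.113.132.121
  65.113.0.0/18 (65.113.0.0 - 65.113.63.255) does not contain 65.113.132.121
  65.113.192.0/18 (65.113.192.0 - 65.113.255.255) does not contain 65.113.132.121
  65.116.0.0/14 (65.116.0.0 - 65.119.255.255) does not contain 65.113.132.121
Longest matching prefix is /13 -> next hop ACCESS2.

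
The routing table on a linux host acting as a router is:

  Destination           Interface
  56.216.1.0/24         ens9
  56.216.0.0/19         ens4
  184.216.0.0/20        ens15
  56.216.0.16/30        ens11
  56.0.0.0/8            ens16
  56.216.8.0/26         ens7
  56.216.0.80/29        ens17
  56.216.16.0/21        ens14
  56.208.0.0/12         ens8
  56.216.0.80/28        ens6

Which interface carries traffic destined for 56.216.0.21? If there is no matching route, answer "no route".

Routes whose prefix contains 56.216.0.21:
  56.0.0.0/8 (56.0.0.0 - 56.255.255.255) -> ens16
  56.208.0.0/12 (56.208.0.0 - 56.223.255.255) -> ens8
  56.216.0.0/19 (56.216.0.0 - 56.216.31.255) -> ens4
More-specific entries that do NOT match:
  56.216.0.16/30 (56.216.0.16 - 56.216.0.19) does not contain 56.216.0.21
  56.216.0.80/29 (56.216.0.80 - 56.216.0.87) does not contain 56.216.0.21
  56.216.0.80/28 (56.216.0.80 - 56.216.0.95) does not contain 56.216.0.21
  56.216.8.0/26 (56.216.8.0 - 56.216.8.63) does not contain 56.216.0.21
  56.216.1.0/24 (56.216.1.0 - 56.216.1.255) does not contain 56.216.0.21
  56.216.16.0/21 (56.216.16.0 - 56.216.23.255) does not contain 56.216.0.21
  184.216.0.0/20 (184.216.0.0 - 184.216.15.255) does not contain 56.216.0.21
Longest matching prefix is /19 -> interface ens4.

ens4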